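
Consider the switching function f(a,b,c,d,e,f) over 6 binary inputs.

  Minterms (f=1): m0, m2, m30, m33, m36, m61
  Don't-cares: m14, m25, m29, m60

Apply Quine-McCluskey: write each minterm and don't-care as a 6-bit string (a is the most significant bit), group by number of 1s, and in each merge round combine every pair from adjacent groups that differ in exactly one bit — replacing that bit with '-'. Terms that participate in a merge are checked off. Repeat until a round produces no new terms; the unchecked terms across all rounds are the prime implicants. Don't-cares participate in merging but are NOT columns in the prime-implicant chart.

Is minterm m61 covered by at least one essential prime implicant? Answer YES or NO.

[col 0] 000000*, 000010*, 001110*, 011001*, 011101*, 011110*, 100001, 100100, 111100*, 111101*
[col 1] -11101, 0-1110, 0000-0, 011-01, 11110-
Prime implicants: -11101, 0-1110, 0000-0, 011-01, 100001, 100100, 11110-
PI chart (minterm → PIs covering it):
  0 | 0000-0  (sole → essential)
  2 | 0000-0  (sole → essential)
  30 | 0-1110  (sole → essential)
  33 | 100001  (sole → essential)
  36 | 100100  (sole → essential)
  61 | -11101,11110-
Essential prime implicants: 0-1110, 0000-0, 100001, 100100

NO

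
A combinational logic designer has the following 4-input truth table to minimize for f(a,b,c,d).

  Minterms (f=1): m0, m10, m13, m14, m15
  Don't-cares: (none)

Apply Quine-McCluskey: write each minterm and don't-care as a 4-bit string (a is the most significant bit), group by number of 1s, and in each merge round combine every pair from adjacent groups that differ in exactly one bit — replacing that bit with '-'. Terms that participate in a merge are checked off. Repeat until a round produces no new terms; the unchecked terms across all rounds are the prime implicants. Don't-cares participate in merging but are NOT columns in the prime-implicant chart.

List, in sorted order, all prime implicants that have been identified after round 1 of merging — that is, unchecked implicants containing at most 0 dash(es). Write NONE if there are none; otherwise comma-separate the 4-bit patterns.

0000

size-2^0 implicants → 0000  1010(✓)  1101(✓)  1110(✓)  1111(✓)
size-2^1 implicants → 1-10  11-1  111-
Unchecked terms (primes): 0000, 1-10, 11-1, 111-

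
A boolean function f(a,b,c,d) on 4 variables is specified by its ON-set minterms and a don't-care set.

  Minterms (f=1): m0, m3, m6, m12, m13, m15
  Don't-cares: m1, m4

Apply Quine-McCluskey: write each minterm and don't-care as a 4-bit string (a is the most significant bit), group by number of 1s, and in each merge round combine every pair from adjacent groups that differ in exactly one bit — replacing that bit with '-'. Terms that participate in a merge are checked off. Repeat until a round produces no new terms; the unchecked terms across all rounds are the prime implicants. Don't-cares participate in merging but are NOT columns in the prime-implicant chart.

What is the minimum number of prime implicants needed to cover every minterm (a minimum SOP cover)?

5

Round 0: 0000✓ 0001✓ 0011✓ 0100✓ 0110✓ 1100✓ 1101✓ 1111✓
Round 1: -100 0-00 00-1 000- 01-0 11-1 110-
PIs = {-100, 0-00, 00-1, 000-, 01-0, 11-1, 110-}
Coverage chart:
  m0: 0-00,000-
  m3: 00-1 ←essential
  m6: 01-0 ←essential
  m12: -100,110-
  m13: 11-1,110-
  m15: 11-1 ←essential
Essential: 00-1, 01-0, 11-1
Petrick residual → -100, 0-00
Min cover (5 terms): bc'd' + a'c'd' + a'b'd + a'bd' + abd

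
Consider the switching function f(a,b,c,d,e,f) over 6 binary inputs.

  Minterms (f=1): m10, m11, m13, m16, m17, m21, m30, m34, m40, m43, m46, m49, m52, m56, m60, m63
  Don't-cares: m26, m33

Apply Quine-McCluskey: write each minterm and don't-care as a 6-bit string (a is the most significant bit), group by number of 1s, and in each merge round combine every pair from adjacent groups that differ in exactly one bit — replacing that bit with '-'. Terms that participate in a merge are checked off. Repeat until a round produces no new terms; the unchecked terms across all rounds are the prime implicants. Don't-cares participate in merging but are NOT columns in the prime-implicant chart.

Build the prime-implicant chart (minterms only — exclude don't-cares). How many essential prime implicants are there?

size-2^0 implicants → 001010(✓)  001011(✓)  001101  010000(✓)  010001(✓)  010101(✓)  011010(✓)  011110(✓)  100001(✓)  100010  101000(✓)  101011(✓)  101110  110001(✓)  110100(✓)  111000(✓)  111100(✓)  111111
size-2^1 implicants → -01011  -10001  0-1010  00101-  010-01  01000-  011-10  1-0001  1-1000  11-100  111-00
Unchecked terms (primes): -01011, -10001, 0-1010, 00101-, 001101, 010-01, 01000-, 011-10, 1-0001, 1-1000, 100010, 101110, 11-100, 111-00, 111111
Minterm coverage:
  m10 ⊆ 0-1010,00101-
  m11 ⊆ -01011,00101-
  m13 ⊆ 001101 [E]
  m16 ⊆ 01000- [E]
  m17 ⊆ -10001,010-01,01000-
  m21 ⊆ 010-01 [E]
  m30 ⊆ 011-10 [E]
  m34 ⊆ 100010 [E]
  m40 ⊆ 1-1000 [E]
  m43 ⊆ -01011 [E]
  m46 ⊆ 101110 [E]
  m49 ⊆ -10001,1-0001
  m52 ⊆ 11-100 [E]
  m56 ⊆ 1-1000,111-00
  m60 ⊆ 11-100,111-00
  m63 ⊆ 111111 [E]
E = {-01011, 001101, 010-01, 01000-, 011-10, 1-1000, 100010, 101110, 11-100, 111111}

10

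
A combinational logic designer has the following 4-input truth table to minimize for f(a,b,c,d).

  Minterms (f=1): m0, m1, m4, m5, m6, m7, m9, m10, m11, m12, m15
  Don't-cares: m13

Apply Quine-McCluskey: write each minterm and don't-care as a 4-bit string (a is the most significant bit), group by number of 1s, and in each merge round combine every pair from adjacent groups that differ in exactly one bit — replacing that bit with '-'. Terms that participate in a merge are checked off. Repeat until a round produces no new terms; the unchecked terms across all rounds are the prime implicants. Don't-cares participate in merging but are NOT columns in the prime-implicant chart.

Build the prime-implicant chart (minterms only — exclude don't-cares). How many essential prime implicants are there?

4

Round 0: 0000✓ 0001✓ 0100✓ 0101✓ 0110✓ 0111✓ 1001✓ 1010✓ 1011✓ 1100✓ 1101✓ 1111✓
Round 1: -001✓ -100✓ -101✓ -111✓ 0-00✓ 0-01✓ 000-✓ 01-0✓ 01-1✓ 010-✓ 011-✓ 1-01✓ 1-11✓ 10-1✓ 101- 11-1✓ 110-✓
Round 2: --01 -1-1 -10- 0-0- 01-- 1--1
PIs = {--01, -1-1, -10-, 0-0-, 01--, 1--1, 101-}
Coverage chart:
  m0: 0-0- ←essential
  m1: --01,0-0-
  m4: -10-,0-0-,01--
  m5: --01,-1-1,-10-,0-0-,01--
  m6: 01-- ←essential
  m7: -1-1,01--
  m9: --01,1--1
  m10: 101- ←essential
  m11: 1--1,101-
  m12: -10- ←essential
  m15: -1-1,1--1
Essential: -10-, 0-0-, 01--, 101-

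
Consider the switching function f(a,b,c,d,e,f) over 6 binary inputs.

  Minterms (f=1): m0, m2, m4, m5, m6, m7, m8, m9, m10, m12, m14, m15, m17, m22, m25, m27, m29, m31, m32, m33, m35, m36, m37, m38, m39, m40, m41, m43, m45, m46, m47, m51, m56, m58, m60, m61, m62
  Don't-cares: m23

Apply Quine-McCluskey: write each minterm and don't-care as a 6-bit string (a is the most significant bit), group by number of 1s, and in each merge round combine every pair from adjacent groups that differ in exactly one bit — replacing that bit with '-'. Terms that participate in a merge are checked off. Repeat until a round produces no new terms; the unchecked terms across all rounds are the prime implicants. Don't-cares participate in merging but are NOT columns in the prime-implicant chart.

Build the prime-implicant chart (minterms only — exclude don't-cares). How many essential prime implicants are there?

8

Round 0: 000000✓ 000010✓ 000100✓ 000101✓ 000110✓ 000111✓ 001000✓ 001001✓ 001010✓ 001100✓ 001110✓ 001111✓ 010001✓ 010110✓ 010111✓ 011001✓ 011011✓ 011101✓ 011111✓ 100000✓ 100001✓ 100011✓ 100100✓ 100101✓ 100110✓ 100111✓ 101000✓ 101001✓ 101011✓ 101101✓ 101110✓ 101111✓ 110011✓ 111000✓ 111010✓ 111100✓ 111101✓ 111110✓
Round 1: -00000✓ -00100✓ -00101✓ -00110✓ -00111✓ -01000✓ -01001✓ -01110✓ -01111✓ -11101 0-0110✓ 0-0111✓ 0-1001 0-1111✓ 00-000✓ 00-010✓ 00-100✓ 00-110✓ 00-111✓ 000-00✓ 000-10✓ 0000-0✓ 0001-0✓ 0001-1✓ 00010-✓ 00011-✓ 001-00✓ 001-10✓ 0010-0✓ 00100-✓ 0011-0✓ 00111-✓ 01-001 01-111✓ 01011-✓ 011-01✓ 011-11✓ 0110-1✓ 0111-1✓ 1-0011 1-1000 1-1101 1-1110 10-000✓ 10-001✓ 10-011✓ 10-101✓ 10-110✓ 10-111✓ 100-00✓ 100-01✓ 100-11✓ 1000-1✓ 10000-✓ 1001-0✓ 1001-1✓ 10010-✓ 10011-✓ 101-01✓ 101-11✓ 1010-1✓ 10100-✓ 1011-1✓ 10111-✓ 111-00✓ 111-10✓ 1110-0✓ 1111-0✓ 11110-
Round 2: -0-000 -0-110✓ -0-111✓ -00-00 -001-0✓ -001-1✓ -0010-✓ -0011-✓ -0100- -0111-✓ 0--111 0-011- 00--00✓ 00--10✓ 00-0-0✓ 00-1-0✓ 00-11-✓ 000--0✓ 0001--✓ 001--0✓ 011--1 10--01✓ 10--11✓ 10-0-1✓ 10-00- 10-1-1✓ 10-11-✓ 100--1✓ 100-0- 1001--✓ 101--1✓ 111--0
Round 3: -0-11- -001-- 00---0 10---1
PIs = {-0-000, -0-11-, -00-00, -001--, -0100-, -11101, 0--111, 0-011-, 0-1001, 00---0, 01-001, 011--1, 1-0011, 1-1000, 1-1101, 1-1110, 10---1, 10-00-, 100-0-, 111--0, 11110-}
Coverage chart:
  m0: -0-000,-00-00,00---0
  m2: 00---0 ←essential
  m4: -00-00,-001--,00---0
  m5: -001-- ←essential
  m6: -0-11-,-001--,0-011-,00---0
  m7: -0-11-,-001--,0--111,0-011-
  m8: -0-000,-0100-,00---0
  m9: -0100-,0-1001
  m10: 00---0 ←essential
  m12: 00---0 ←essential
  m14: -0-11-,00---0
  m15: -0-11-,0--111
  m17: 01-001 ←essential
  m22: 0-011- ←essential
  m25: 0-1001,01-001,011--1
  m27: 011--1 ←essential
  m29: -11101,011--1
  m31: 0--111,011--1
  m32: -0-000,-00-00,10-00-,100-0-
  m33: 10---1,10-00-,100-0-
  m35: 1-0011,10---1
  m36: -00-00,-001--,100-0-
  m37: -001--,10---1,100-0-
  m38: -0-11-,-001--
  m39: -0-11-,-001--,10---1
  m40: -0-000,-0100-,1-1000,10-00-
  m41: -0100-,10---1,10-00-
  m43: 10---1 ←essential
  m45: 1-1101,10---1
  m46: -0-11-,1-1110
  m47: -0-11-,10---1
  m51: 1-0011 ←essential
  m56: 1-1000,111--0
  m58: 111--0 ←essential
  m60: 111--0,11110-
  m61: -11101,1-1101,11110-
  m62: 1-1110,111--0
Essential: -001--, 0-011-, 00---0, 01-001, 011--1, 1-0011, 10---1, 111--0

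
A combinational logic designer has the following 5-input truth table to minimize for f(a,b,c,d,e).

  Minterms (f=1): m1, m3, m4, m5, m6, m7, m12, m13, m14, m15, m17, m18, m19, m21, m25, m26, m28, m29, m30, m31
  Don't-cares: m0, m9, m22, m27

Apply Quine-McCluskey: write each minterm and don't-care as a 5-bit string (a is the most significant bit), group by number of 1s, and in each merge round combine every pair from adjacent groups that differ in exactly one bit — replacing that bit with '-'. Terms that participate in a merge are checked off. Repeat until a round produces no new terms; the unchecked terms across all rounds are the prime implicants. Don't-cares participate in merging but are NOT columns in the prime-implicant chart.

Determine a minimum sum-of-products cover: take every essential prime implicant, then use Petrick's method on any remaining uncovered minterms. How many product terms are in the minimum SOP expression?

[col 0] 00000*, 00001*, 00011*, 00100*, 00101*, 00110*, 00111*, 01001*, 01100*, 01101*, 01110*, 01111*, 10001*, 10010*, 10011*, 10101*, 10110*, 11001*, 11010*, 11011*, 11100*, 11101*, 11110*, 11111*
[col 1] -0001*, -0011*, -0101*, -0110*, -1001*, -1100*, -1101*, -1110*, -1111*, 0-001*, 0-100*, 0-101*, 0-110*, 0-111*, 00-00*, 00-01*, 00-11*, 000-1*, 0000-*, 001-0*, 001-1*, 0010-*, 0011-*, 01-01*, 011-0*, 011-1*, 0110-*, 0111-*, 1-001*, 1-010*, 1-011*, 1-101*, 1-110*, 10-01*, 10-10*, 100-1*, 1001-*, 11-01*, 11-10*, 11-11*, 110-1*, 1101-*, 111-0*, 111-1*, 1110-*, 1111-*
[col 2] --001*, --101*, --110, -0-01*, -00-1, -1-01*, -11-0*, -11-1*, -110-*, -111-*, 0--01*, 0-1-0*, 0-1-1*, 0-10-*, 0-11-*, 00--1, 00-0-, 001--*, 011--*, 1--01*, 1--10, 1-0-1, 1-01-, 11--1, 11-1-, 111--*
[col 3] ---01, -11--, 0-1--
Prime implicants: ---01, --110, -00-1, -11--, 0-1--, 00--1, 00-0-, 1--10, 1-0-1, 1-01-, 11--1, 11-1-
PI chart (minterm → PIs covering it):
  1 | ---01,-00-1,00--1,00-0-
  3 | -00-1,00--1
  4 | 0-1--,00-0-
  5 | ---01,0-1--,00--1,00-0-
  6 | --110,0-1--
  7 | 0-1--,00--1
  12 | -11--,0-1--
  13 | ---01,-11--,0-1--
  14 | --110,-11--,0-1--
  15 | -11--,0-1--
  17 | ---01,-00-1,1-0-1
  18 | 1--10,1-01-
  19 | -00-1,1-0-1,1-01-
  21 | ---01  (sole → essential)
  25 | ---01,1-0-1,11--1
  26 | 1--10,1-01-,11-1-
  28 | -11--  (sole → essential)
  29 | ---01,-11--,11--1
  30 | --110,-11--,1--10,11-1-
  31 | -11--,11--1,11-1-
Essential prime implicants: ---01, -11--
Petrick residual → -00-1, 0-1--, 1--10
Minimum SOP uses 5 PIs: d'e + b'c'e + bc + a'c + ade'

5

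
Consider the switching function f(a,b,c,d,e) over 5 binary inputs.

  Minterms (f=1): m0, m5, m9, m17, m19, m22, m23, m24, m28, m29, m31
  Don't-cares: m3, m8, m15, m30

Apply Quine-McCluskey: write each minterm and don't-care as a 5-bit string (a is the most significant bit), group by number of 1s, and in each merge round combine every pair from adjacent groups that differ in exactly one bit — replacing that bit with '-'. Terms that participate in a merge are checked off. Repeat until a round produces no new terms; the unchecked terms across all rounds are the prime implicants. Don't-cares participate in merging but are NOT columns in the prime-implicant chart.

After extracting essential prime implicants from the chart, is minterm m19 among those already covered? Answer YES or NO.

YES

Round 0: 00000✓ 00011✓ 00101 01000✓ 01001✓ 01111✓ 10001✓ 10011✓ 10110✓ 10111✓ 11000✓ 11100✓ 11101✓ 11110✓ 11111✓
Round 1: -0011 -1000 -1111 0-000 0100- 1-110✓ 1-111✓ 10-11 100-1 1011-✓ 11-00 111-0✓ 111-1✓ 1110-✓ 1111-✓
Round 2: 1-11- 111--
PIs = {-0011, -1000, -1111, 0-000, 00101, 0100-, 1-11-, 10-11, 100-1, 11-00, 111--}
Coverage chart:
  m0: 0-000 ←essential
  m5: 00101 ←essential
  m9: 0100- ←essential
  m17: 100-1 ←essential
  m19: -0011,10-11,100-1
  m22: 1-11- ←essential
  m23: 1-11-,10-11
  m24: -1000,11-00
  m28: 11-00,111--
  m29: 111-- ←essential
  m31: -1111,1-11-,111--
Essential: 0-000, 00101, 0100-, 1-11-, 100-1, 111--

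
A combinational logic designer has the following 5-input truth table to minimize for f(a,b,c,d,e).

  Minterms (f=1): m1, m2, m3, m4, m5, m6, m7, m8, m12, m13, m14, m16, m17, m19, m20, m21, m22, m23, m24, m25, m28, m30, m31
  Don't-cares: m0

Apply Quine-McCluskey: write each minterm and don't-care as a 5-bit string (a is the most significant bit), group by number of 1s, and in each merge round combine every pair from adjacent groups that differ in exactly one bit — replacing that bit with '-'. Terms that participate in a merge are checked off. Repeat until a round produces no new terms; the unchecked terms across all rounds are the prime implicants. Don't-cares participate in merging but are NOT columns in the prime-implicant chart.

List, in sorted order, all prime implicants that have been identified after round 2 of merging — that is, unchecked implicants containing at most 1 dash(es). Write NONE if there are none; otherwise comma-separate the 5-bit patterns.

NONE

size-2^0 implicants → 00000(✓)  00001(✓)  00010(✓)  00011(✓)  00100(✓)  00101(✓)  00110(✓)  00111(✓)  01000(✓)  01100(✓)  01101(✓)  01110(✓)  10000(✓)  10001(✓)  10011(✓)  10100(✓)  10101(✓)  10110(✓)  10111(✓)  11000(✓)  11001(✓)  11100(✓)  11110(✓)  11111(✓)
size-2^1 implicants → -0000(✓)  -0001(✓)  -0011(✓)  -0100(✓)  -0101(✓)  -0110(✓)  -0111(✓)  -1000(✓)  -1100(✓)  -1110(✓)  0-000(✓)  0-100(✓)  0-101(✓)  0-110(✓)  00-00(✓)  00-01(✓)  00-10(✓)  00-11(✓)  000-0(✓)  000-1(✓)  0000-(✓)  0001-(✓)  001-0(✓)  001-1(✓)  0010-(✓)  0011-(✓)  01-00(✓)  011-0(✓)  0110-(✓)  1-000(✓)  1-001(✓)  1-100(✓)  1-110(✓)  1-111(✓)  10-00(✓)  10-01(✓)  10-11(✓)  100-1(✓)  1000-(✓)  101-0(✓)  101-1(✓)  1010-(✓)  1011-(✓)  11-00(✓)  1100-(✓)  111-0(✓)  1111-(✓)
size-2^2 implicants → --000(✓)  --100(✓)  --110(✓)  -0-00(✓)  -0-01(✓)  -0-11(✓)  -00-1(✓)  -000-(✓)  -01-0(✓)  -01-1(✓)  -010-(✓)  -011-(✓)  -1-00(✓)  -11-0(✓)  0--00(✓)  0-1-0(✓)  0-10-  00--0(✓)  00--1(✓)  00-0-(✓)  00-1-(✓)  000--(✓)  001--(✓)  1--00(✓)  1-00-  1-1-0(✓)  1-11-  10--1(✓)  10-0-(✓)  101--(✓)
size-2^3 implicants → ---00  --1-0  -0--1  -0-0-  -01--  00---
Unchecked terms (primes): ---00, --1-0, -0--1, -0-0-, -01--, 0-10-, 00---, 1-00-, 1-11-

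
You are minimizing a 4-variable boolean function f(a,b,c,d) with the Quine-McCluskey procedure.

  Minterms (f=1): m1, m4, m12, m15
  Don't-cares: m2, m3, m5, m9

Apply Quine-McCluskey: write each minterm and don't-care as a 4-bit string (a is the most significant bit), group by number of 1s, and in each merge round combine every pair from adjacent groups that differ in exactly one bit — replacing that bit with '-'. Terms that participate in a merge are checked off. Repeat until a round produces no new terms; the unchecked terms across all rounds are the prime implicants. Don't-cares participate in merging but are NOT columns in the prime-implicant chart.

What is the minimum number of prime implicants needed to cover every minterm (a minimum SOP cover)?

3

Round 0: 0001✓ 0010✓ 0011✓ 0100✓ 0101✓ 1001✓ 1100✓ 1111
Round 1: -001 -100 0-01 00-1 001- 010-
PIs = {-001, -100, 0-01, 00-1, 001-, 010-, 1111}
Coverage chart:
  m1: -001,0-01,00-1
  m4: -100,010-
  m12: -100 ←essential
  m15: 1111 ←essential
Essential: -100, 1111
Petrick residual → -001
Min cover (3 terms): b'c'd + bc'd' + abcd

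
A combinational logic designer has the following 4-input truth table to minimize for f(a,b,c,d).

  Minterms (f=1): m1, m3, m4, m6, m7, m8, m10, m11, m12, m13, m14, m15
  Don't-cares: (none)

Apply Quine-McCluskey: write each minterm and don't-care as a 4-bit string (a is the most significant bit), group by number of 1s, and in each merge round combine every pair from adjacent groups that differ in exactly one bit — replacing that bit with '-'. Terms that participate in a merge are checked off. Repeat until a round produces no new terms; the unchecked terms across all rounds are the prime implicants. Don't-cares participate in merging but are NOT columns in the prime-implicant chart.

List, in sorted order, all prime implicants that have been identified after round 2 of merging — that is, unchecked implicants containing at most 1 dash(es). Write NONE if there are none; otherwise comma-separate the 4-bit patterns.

Round 0: 0001✓ 0011✓ 0100✓ 0110✓ 0111✓ 1000✓ 1010✓ 1011✓ 1100✓ 1101✓ 1110✓ 1111✓
Round 1: -011✓ -100✓ -110✓ -111✓ 0-11✓ 00-1 01-0✓ 011-✓ 1-00✓ 1-10✓ 1-11✓ 10-0✓ 101-✓ 11-0✓ 11-1✓ 110-✓ 111-✓
Round 2: --11 -1-0 -11- 1--0 1-1- 11--
PIs = {--11, -1-0, -11-, 00-1, 1--0, 1-1-, 11--}

00-1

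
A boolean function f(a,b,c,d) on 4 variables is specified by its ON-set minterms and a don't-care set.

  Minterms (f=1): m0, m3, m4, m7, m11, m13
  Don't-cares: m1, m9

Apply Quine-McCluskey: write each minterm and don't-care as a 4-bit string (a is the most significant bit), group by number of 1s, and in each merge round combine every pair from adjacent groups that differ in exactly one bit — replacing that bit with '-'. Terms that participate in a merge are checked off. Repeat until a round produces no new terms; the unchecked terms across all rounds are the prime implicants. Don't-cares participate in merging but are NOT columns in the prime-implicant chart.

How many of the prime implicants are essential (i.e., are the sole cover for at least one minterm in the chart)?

size-2^0 implicants → 0000(✓)  0001(✓)  0011(✓)  0100(✓)  0111(✓)  1001(✓)  1011(✓)  1101(✓)
size-2^1 implicants → -001(✓)  -011(✓)  0-00  0-11  00-1(✓)  000-  1-01  10-1(✓)
size-2^2 implicants → -0-1
Unchecked terms (primes): -0-1, 0-00, 0-11, 000-, 1-01
Minterm coverage:
  m0 ⊆ 0-00,000-
  m3 ⊆ -0-1,0-11
  m4 ⊆ 0-00 [E]
  m7 ⊆ 0-11 [E]
  m11 ⊆ -0-1 [E]
  m13 ⊆ 1-01 [E]
E = {-0-1, 0-00, 0-11, 1-01}

4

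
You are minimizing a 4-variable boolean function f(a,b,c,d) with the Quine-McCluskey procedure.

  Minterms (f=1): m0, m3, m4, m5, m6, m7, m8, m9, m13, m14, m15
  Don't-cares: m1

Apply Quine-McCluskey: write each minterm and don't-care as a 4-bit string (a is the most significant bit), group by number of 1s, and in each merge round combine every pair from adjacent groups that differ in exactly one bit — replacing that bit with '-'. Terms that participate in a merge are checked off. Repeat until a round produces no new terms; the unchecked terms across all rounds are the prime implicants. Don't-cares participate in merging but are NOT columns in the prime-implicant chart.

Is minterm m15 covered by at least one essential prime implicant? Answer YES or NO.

size-2^0 implicants → 0000(✓)  0001(✓)  0011(✓)  0100(✓)  0101(✓)  0110(✓)  0111(✓)  1000(✓)  1001(✓)  1101(✓)  1110(✓)  1111(✓)
size-2^1 implicants → -000(✓)  -001(✓)  -101(✓)  -110(✓)  -111(✓)  0-00(✓)  0-01(✓)  0-11(✓)  00-1(✓)  000-(✓)  01-0(✓)  01-1(✓)  010-(✓)  011-(✓)  1-01(✓)  100-(✓)  11-1(✓)  111-(✓)
size-2^2 implicants → --01  -00-  -1-1  -11-  0--1  0-0-  01--
Unchecked terms (primes): --01, -00-, -1-1, -11-, 0--1, 0-0-, 01--
Minterm coverage:
  m0 ⊆ -00-,0-0-
  m3 ⊆ 0--1 [E]
  m4 ⊆ 0-0-,01--
  m5 ⊆ --01,-1-1,0--1,0-0-,01--
  m6 ⊆ -11-,01--
  m7 ⊆ -1-1,-11-,0--1,01--
  m8 ⊆ -00- [E]
  m9 ⊆ --01,-00-
  m13 ⊆ --01,-1-1
  m14 ⊆ -11- [E]
  m15 ⊆ -1-1,-11-
E = {-00-, -11-, 0--1}

YES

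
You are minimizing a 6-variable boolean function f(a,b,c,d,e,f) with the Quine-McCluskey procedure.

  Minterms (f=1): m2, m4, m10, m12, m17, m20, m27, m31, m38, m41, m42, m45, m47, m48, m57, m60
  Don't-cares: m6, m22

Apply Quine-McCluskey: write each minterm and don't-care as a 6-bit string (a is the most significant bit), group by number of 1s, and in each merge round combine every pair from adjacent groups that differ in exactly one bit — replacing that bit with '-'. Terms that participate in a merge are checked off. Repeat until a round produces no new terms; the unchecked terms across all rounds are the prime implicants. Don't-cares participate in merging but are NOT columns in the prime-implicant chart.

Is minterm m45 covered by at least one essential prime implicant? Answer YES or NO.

YES

size-2^0 implicants → 000010(✓)  000100(✓)  000110(✓)  001010(✓)  001100(✓)  010001  010100(✓)  010110(✓)  011011(✓)  011111(✓)  100110(✓)  101001(✓)  101010(✓)  101101(✓)  101111(✓)  110000  111001(✓)  111100
size-2^1 implicants → -00110  -01010  0-0100(✓)  0-0110(✓)  00-010  00-100  000-10  0001-0(✓)  0101-0(✓)  011-11  1-1001  101-01  1011-1
size-2^2 implicants → 0-01-0
Unchecked terms (primes): -00110, -01010, 0-01-0, 00-010, 00-100, 000-10, 010001, 011-11, 1-1001, 101-01, 1011-1, 110000, 111100
Minterm coverage:
  m2 ⊆ 00-010,000-10
  m4 ⊆ 0-01-0,00-100
  m10 ⊆ -01010,00-010
  m12 ⊆ 00-100 [E]
  m17 ⊆ 010001 [E]
  m20 ⊆ 0-01-0 [E]
  m27 ⊆ 011-11 [E]
  m31 ⊆ 011-11 [E]
  m38 ⊆ -00110 [E]
  m41 ⊆ 1-1001,101-01
  m42 ⊆ -01010 [E]
  m45 ⊆ 101-01,1011-1
  m47 ⊆ 1011-1 [E]
  m48 ⊆ 110000 [E]
  m57 ⊆ 1-1001 [E]
  m60 ⊆ 111100 [E]
E = {-00110, -01010, 0-01-0, 00-100, 010001, 011-11, 1-1001, 1011-1, 110000, 111100}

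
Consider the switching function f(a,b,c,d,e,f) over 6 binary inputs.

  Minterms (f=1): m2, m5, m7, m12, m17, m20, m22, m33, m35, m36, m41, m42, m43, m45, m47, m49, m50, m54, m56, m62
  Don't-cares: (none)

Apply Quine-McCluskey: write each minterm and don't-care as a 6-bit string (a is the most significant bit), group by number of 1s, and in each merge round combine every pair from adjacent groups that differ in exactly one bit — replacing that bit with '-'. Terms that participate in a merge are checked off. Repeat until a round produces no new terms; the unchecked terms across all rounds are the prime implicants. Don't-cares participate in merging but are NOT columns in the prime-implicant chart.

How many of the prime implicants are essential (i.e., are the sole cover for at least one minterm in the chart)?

size-2^0 implicants → 000010  000101(✓)  000111(✓)  001100  010001(✓)  010100(✓)  010110(✓)  100001(✓)  100011(✓)  100100  101001(✓)  101010(✓)  101011(✓)  101101(✓)  101111(✓)  110001(✓)  110010(✓)  110110(✓)  111000  111110(✓)
size-2^1 implicants → -10001  -10110  0001-1  0101-0  1-0001  10-001(✓)  10-011(✓)  1000-1(✓)  101-01(✓)  101-11(✓)  1010-1(✓)  10101-  1011-1(✓)  11-110  110-10
size-2^2 implicants → 10-0-1  101--1
Unchecked terms (primes): -10001, -10110, 000010, 0001-1, 001100, 0101-0, 1-0001, 10-0-1, 100100, 101--1, 10101-, 11-110, 110-10, 111000
Minterm coverage:
  m2 ⊆ 000010 [E]
  m5 ⊆ 0001-1 [E]
  m7 ⊆ 0001-1 [E]
  m12 ⊆ 001100 [E]
  m17 ⊆ -10001 [E]
  m20 ⊆ 0101-0 [E]
  m22 ⊆ -10110,0101-0
  m33 ⊆ 1-0001,10-0-1
  m35 ⊆ 10-0-1 [E]
  m36 ⊆ 100100 [E]
  m41 ⊆ 10-0-1,101--1
  m42 ⊆ 10101- [E]
  m43 ⊆ 10-0-1,101--1,10101-
  m45 ⊆ 101--1 [E]
  m47 ⊆ 101--1 [E]
  m49 ⊆ -10001,1-0001
  m50 ⊆ 110-10 [E]
  m54 ⊆ -10110,11-110,110-10
  m56 ⊆ 111000 [E]
  m62 ⊆ 11-110 [E]
E = {-10001, 000010, 0001-1, 001100, 0101-0, 10-0-1, 100100, 101--1, 10101-, 11-110, 110-10, 111000}

12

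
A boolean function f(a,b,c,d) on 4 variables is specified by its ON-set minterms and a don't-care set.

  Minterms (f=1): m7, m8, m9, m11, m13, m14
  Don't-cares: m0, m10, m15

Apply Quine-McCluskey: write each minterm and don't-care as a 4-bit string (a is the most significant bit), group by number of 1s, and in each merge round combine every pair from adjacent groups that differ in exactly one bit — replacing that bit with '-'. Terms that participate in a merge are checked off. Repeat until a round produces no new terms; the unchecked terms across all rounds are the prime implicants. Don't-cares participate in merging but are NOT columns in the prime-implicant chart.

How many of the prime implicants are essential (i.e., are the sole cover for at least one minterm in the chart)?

Round 0: 0000✓ 0111✓ 1000✓ 1001✓ 1010✓ 1011✓ 1101✓ 1110✓ 1111✓
Round 1: -000 -111 1-01✓ 1-10✓ 1-11✓ 10-0✓ 10-1✓ 100-✓ 101-✓ 11-1✓ 111-✓
Round 2: 1--1 1-1- 10--
PIs = {-000, -111, 1--1, 1-1-, 10--}
Coverage chart:
  m7: -111 ←essential
  m8: -000,10--
  m9: 1--1,10--
  m11: 1--1,1-1-,10--
  m13: 1--1 ←essential
  m14: 1-1- ←essential
Essential: -111, 1--1, 1-1-

3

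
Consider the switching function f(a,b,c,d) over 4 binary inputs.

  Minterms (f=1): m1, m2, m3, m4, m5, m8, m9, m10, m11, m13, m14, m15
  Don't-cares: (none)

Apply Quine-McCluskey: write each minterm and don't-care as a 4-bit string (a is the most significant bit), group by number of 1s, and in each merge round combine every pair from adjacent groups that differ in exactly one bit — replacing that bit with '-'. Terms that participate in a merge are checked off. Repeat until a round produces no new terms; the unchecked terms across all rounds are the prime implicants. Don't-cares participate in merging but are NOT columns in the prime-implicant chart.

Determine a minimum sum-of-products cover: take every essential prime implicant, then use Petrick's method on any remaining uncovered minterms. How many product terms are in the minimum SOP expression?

size-2^0 implicants → 0001(✓)  0010(✓)  0011(✓)  0100(✓)  0101(✓)  1000(✓)  1001(✓)  1010(✓)  1011(✓)  1101(✓)  1110(✓)  1111(✓)
size-2^1 implicants → -001(✓)  -010(✓)  -011(✓)  -101(✓)  0-01(✓)  00-1(✓)  001-(✓)  010-  1-01(✓)  1-10(✓)  1-11(✓)  10-0(✓)  10-1(✓)  100-(✓)  101-(✓)  11-1(✓)  111-(✓)
size-2^2 implicants → --01  -0-1  -01-  1--1  1-1-  10--
Unchecked terms (primes): --01, -0-1, -01-, 010-, 1--1, 1-1-, 10--
Minterm coverage:
  m1 ⊆ --01,-0-1
  m2 ⊆ -01- [E]
  m3 ⊆ -0-1,-01-
  m4 ⊆ 010- [E]
  m5 ⊆ --01,010-
  m8 ⊆ 10-- [E]
  m9 ⊆ --01,-0-1,1--1,10--
  m10 ⊆ -01-,1-1-,10--
  m11 ⊆ -0-1,-01-,1--1,1-1-,10--
  m13 ⊆ --01,1--1
  m14 ⊆ 1-1- [E]
  m15 ⊆ 1--1,1-1-
E = {-01-, 010-, 1-1-, 10--}
Petrick residual → --01
Cover = c'd + b'c + a'bc' + ac + ab'  |cover|=5

5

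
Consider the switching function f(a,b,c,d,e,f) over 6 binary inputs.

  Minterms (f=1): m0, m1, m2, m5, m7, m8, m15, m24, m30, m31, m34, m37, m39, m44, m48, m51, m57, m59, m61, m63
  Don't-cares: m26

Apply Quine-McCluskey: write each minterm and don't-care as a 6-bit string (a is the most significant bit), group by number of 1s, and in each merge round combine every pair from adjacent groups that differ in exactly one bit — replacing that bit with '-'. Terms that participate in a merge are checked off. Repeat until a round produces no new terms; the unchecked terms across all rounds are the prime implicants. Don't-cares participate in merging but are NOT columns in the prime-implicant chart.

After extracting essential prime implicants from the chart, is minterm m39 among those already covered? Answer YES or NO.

YES

size-2^0 implicants → 000000(✓)  000001(✓)  000010(✓)  000101(✓)  000111(✓)  001000(✓)  001111(✓)  011000(✓)  011010(✓)  011110(✓)  011111(✓)  100010(✓)  100101(✓)  100111(✓)  101100  110000  110011(✓)  111001(✓)  111011(✓)  111101(✓)  111111(✓)
size-2^1 implicants → -00010  -00101(✓)  -00111(✓)  -11111  0-1000  0-1111  00-000  00-111  000-01  0000-0  00000-  0001-1(✓)  011-10  0110-0  01111-  1001-1(✓)  11-011  111-01(✓)  111-11(✓)  1110-1(✓)  1111-1(✓)
size-2^2 implicants → -001-1  111--1
Unchecked terms (primes): -00010, -001-1, -11111, 0-1000, 0-1111, 00-000, 00-111, 000-01, 0000-0, 00000-, 011-10, 0110-0, 01111-, 101100, 11-011, 110000, 111--1
Minterm coverage:
  m0 ⊆ 00-000,0000-0,00000-
  m1 ⊆ 000-01,00000-
  m2 ⊆ -00010,0000-0
  m5 ⊆ -001-1,000-01
  m7 ⊆ -001-1,00-111
  m8 ⊆ 0-1000,00-000
  m15 ⊆ 0-1111,00-111
  m24 ⊆ 0-1000,0110-0
  m30 ⊆ 011-10,01111-
  m31 ⊆ -11111,0-1111,01111-
  m34 ⊆ -00010 [E]
  m37 ⊆ -001-1 [E]
  m39 ⊆ -001-1 [E]
  m44 ⊆ 101100 [E]
  m48 ⊆ 110000 [E]
  m51 ⊆ 11-011 [E]
  m57 ⊆ 111--1 [E]
  m59 ⊆ 11-011,111--1
  m61 ⊆ 111--1 [E]
  m63 ⊆ -11111,111--1
E = {-00010, -001-1, 101100, 11-011, 110000, 111--1}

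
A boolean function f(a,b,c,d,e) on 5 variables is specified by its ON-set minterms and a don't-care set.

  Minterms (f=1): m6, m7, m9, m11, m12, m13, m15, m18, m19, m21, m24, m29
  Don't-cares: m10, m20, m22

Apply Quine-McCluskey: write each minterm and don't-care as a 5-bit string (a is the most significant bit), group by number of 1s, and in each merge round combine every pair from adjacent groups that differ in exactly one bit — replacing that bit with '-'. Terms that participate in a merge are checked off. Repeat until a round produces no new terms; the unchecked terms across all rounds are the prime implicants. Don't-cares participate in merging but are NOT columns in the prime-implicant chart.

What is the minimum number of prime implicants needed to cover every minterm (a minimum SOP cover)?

6

[col 0] 00110*, 00111*, 01001*, 01010*, 01011*, 01100*, 01101*, 01111*, 10010*, 10011*, 10100*, 10101*, 10110*, 11000, 11101*
[col 1] -0110, -1101, 0-111, 0011-, 01-01*, 01-11*, 010-1*, 0101-, 011-1*, 0110-, 1-101, 10-10, 1001-, 101-0, 1010-
[col 2] 01--1
Prime implicants: -0110, -1101, 0-111, 0011-, 01--1, 0101-, 0110-, 1-101, 10-10, 1001-, 101-0, 1010-, 11000
PI chart (minterm → PIs covering it):
  6 | -0110,0011-
  7 | 0-111,0011-
  9 | 01--1  (sole → essential)
  11 | 01--1,0101-
  12 | 0110-  (sole → essential)
  13 | -1101,01--1,0110-
  15 | 0-111,01--1
  18 | 10-10,1001-
  19 | 1001-  (sole → essential)
  21 | 1-101,1010-
  24 | 11000  (sole → essential)
  29 | -1101,1-101
Essential prime implicants: 01--1, 0110-, 1001-, 11000
Petrick residual → 0011-, 1-101
Minimum SOP uses 6 PIs: a'b'cd + a'be + a'bcd' + acd'e + ab'c'd + abc'd'e'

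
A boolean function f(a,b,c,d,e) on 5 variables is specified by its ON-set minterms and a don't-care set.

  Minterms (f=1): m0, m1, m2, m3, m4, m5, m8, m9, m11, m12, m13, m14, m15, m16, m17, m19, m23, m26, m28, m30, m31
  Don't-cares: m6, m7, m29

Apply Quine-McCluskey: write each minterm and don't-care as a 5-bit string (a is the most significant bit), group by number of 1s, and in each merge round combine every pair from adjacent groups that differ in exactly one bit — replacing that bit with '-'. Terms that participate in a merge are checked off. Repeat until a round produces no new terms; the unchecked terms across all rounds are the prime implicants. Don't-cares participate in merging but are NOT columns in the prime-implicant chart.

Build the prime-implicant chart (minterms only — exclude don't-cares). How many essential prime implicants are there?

size-2^0 implicants → 00000(✓)  00001(✓)  00010(✓)  00011(✓)  00100(✓)  00101(✓)  00110(✓)  00111(✓)  01000(✓)  01001(✓)  01011(✓)  01100(✓)  01101(✓)  01110(✓)  01111(✓)  10000(✓)  10001(✓)  10011(✓)  10111(✓)  11010(✓)  11100(✓)  11101(✓)  11110(✓)  11111(✓)
size-2^1 implicants → -0000(✓)  -0001(✓)  -0011(✓)  -0111(✓)  -1100(✓)  -1101(✓)  -1110(✓)  -1111(✓)  0-000(✓)  0-001(✓)  0-011(✓)  0-100(✓)  0-101(✓)  0-110(✓)  0-111(✓)  00-00(✓)  00-01(✓)  00-10(✓)  00-11(✓)  000-0(✓)  000-1(✓)  0000-(✓)  0001-(✓)  001-0(✓)  001-1(✓)  0010-(✓)  0011-(✓)  01-00(✓)  01-01(✓)  01-11(✓)  010-1(✓)  0100-(✓)  011-0(✓)  011-1(✓)  0110-(✓)  0111-(✓)  1-111(✓)  10-11(✓)  100-1(✓)  1000-(✓)  11-10  111-0(✓)  111-1(✓)  1110-(✓)  1111-(✓)
size-2^2 implicants → --111  -0-11  -00-1  -000-  -11-0(✓)  -11-1(✓)  -110-(✓)  -111-(✓)  0--00(✓)  0--01(✓)  0--11(✓)  0-0-1(✓)  0-00-(✓)  0-1-0(✓)  0-1-1(✓)  0-10-(✓)  0-11-(✓)  00--0(✓)  00--1(✓)  00-0-(✓)  00-1-(✓)  000--(✓)  001--(✓)  01--1(✓)  01-0-(✓)  011--(✓)  111--(✓)
size-2^3 implicants → -11--  0---1  0--0-  0-1--  00---
Unchecked terms (primes): --111, -0-11, -00-1, -000-, -11--, 0---1, 0--0-, 0-1--, 00---, 11-10
Minterm coverage:
  m0 ⊆ -000-,0--0-,00---
  m1 ⊆ -00-1,-000-,0---1,0--0-,00---
  m2 ⊆ 00--- [E]
  m3 ⊆ -0-11,-00-1,0---1,00---
  m4 ⊆ 0--0-,0-1--,00---
  m5 ⊆ 0---1,0--0-,0-1--,00---
  m8 ⊆ 0--0- [E]
  m9 ⊆ 0---1,0--0-
  m11 ⊆ 0---1 [E]
  m12 ⊆ -11--,0--0-,0-1--
  m13 ⊆ -11--,0---1,0--0-,0-1--
  m14 ⊆ -11--,0-1--
  m15 ⊆ --111,-11--,0---1,0-1--
  m16 ⊆ -000- [E]
  m17 ⊆ -00-1,-000-
  m19 ⊆ -0-11,-00-1
  m23 ⊆ --111,-0-11
  m26 ⊆ 11-10 [E]
  m28 ⊆ -11-- [E]
  m30 ⊆ -11--,11-10
  m31 ⊆ --111,-11--
E = {-000-, -11--, 0---1, 0--0-, 00---, 11-10}

6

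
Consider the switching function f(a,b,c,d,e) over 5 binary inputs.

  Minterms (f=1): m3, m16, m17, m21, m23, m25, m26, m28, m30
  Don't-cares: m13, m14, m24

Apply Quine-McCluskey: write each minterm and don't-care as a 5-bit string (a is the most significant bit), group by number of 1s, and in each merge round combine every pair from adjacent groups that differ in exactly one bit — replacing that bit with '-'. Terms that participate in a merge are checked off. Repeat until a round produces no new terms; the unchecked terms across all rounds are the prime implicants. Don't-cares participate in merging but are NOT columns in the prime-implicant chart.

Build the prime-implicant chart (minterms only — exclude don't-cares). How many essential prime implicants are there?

Round 0: 00011 01101 01110✓ 10000✓ 10001✓ 10101✓ 10111✓ 11000✓ 11001✓ 11010✓ 11100✓ 11110✓
Round 1: -1110 1-000✓ 1-001✓ 10-01 1000-✓ 101-1 11-00✓ 11-10✓ 110-0✓ 1100-✓ 111-0✓
Round 2: 1-00- 11--0
PIs = {-1110, 00011, 01101, 1-00-, 10-01, 101-1, 11--0}
Coverage chart:
  m3: 00011 ←essential
  m16: 1-00- ←essential
  m17: 1-00-,10-01
  m21: 10-01,101-1
  m23: 101-1 ←essential
  m25: 1-00- ←essential
  m26: 11--0 ←essential
  m28: 11--0 ←essential
  m30: -1110,11--0
Essential: 00011, 1-00-, 101-1, 11--0

4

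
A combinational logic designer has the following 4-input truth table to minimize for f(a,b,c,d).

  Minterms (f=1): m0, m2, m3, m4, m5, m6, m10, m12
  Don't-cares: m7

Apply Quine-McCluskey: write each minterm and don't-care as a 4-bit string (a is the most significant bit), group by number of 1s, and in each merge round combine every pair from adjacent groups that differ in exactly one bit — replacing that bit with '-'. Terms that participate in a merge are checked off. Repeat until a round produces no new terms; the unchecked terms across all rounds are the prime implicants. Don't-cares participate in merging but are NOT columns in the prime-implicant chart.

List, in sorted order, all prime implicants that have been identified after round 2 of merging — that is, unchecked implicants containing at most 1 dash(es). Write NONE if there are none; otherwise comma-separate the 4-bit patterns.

Round 0: 0000✓ 0010✓ 0011✓ 0100✓ 0101✓ 0110✓ 0111✓ 1010✓ 1100✓
Round 1: -010 -100 0-00✓ 0-10✓ 0-11✓ 00-0✓ 001-✓ 01-0✓ 01-1✓ 010-✓ 011-✓
Round 2: 0--0 0-1- 01--
PIs = {-010, -100, 0--0, 0-1-, 01--}

-010, -100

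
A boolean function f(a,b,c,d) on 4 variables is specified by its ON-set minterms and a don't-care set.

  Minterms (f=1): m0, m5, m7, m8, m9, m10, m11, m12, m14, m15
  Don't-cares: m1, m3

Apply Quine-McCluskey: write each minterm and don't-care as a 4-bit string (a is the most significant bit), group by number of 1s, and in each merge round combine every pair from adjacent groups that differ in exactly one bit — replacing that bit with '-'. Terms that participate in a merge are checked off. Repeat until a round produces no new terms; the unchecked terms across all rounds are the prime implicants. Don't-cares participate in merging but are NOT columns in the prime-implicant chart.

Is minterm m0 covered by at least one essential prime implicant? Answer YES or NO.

Round 0: 0000✓ 0001✓ 0011✓ 0101✓ 0111✓ 1000✓ 1001✓ 1010✓ 1011✓ 1100✓ 1110✓ 1111✓
Round 1: -000✓ -001✓ -011✓ -111✓ 0-01✓ 0-11✓ 00-1✓ 000-✓ 01-1✓ 1-00✓ 1-10✓ 1-11✓ 10-0✓ 10-1✓ 100-✓ 101-✓ 11-0✓ 111-✓
Round 2: --11 -0-1 -00- 0--1 1--0 1-1- 10--
PIs = {--11, -0-1, -00-, 0--1, 1--0, 1-1-, 10--}
Coverage chart:
  m0: -00- ←essential
  m5: 0--1 ←essential
  m7: --11,0--1
  m8: -00-,1--0,10--
  m9: -0-1,-00-,10--
  m10: 1--0,1-1-,10--
  m11: --11,-0-1,1-1-,10--
  m12: 1--0 ←essential
  m14: 1--0,1-1-
  m15: --11,1-1-
Essential: -00-, 0--1, 1--0

YES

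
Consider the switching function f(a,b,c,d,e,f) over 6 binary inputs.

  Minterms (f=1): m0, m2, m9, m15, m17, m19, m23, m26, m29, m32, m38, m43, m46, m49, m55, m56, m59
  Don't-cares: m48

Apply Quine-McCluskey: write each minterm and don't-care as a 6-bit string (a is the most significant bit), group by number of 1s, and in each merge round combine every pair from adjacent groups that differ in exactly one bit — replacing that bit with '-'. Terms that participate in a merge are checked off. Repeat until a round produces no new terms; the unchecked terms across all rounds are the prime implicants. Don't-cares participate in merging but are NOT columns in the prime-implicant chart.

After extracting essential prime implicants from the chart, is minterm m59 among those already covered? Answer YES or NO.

YES

[col 0] 000000*, 000010*, 001001, 001111, 010001*, 010011*, 010111*, 011010, 011101, 100000*, 100110*, 101011*, 101110*, 110000*, 110001*, 110111*, 111000*, 111011*
[col 1] -00000, -10001, -10111, 0000-0, 010-11, 0100-1, 1-0000, 1-1011, 10-110, 11-000, 11000-
Prime implicants: -00000, -10001, -10111, 0000-0, 001001, 001111, 010-11, 0100-1, 011010, 011101, 1-0000, 1-1011, 10-110, 11-000, 11000-
PI chart (minterm → PIs covering it):
  0 | -00000,0000-0
  2 | 0000-0  (sole → essential)
  9 | 001001  (sole → essential)
  15 | 001111  (sole → essential)
  17 | -10001,0100-1
  19 | 010-11,0100-1
  23 | -10111,010-11
  26 | 011010  (sole → essential)
  29 | 011101  (sole → essential)
  32 | -00000,1-0000
  38 | 10-110  (sole → essential)
  43 | 1-1011  (sole → essential)
  46 | 10-110  (sole → essential)
  49 | -10001,11000-
  55 | -10111  (sole → essential)
  56 | 11-000  (sole → essential)
  59 | 1-1011  (sole → essential)
Essential prime implicants: -10111, 0000-0, 001001, 001111, 011010, 011101, 1-1011, 10-110, 11-000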